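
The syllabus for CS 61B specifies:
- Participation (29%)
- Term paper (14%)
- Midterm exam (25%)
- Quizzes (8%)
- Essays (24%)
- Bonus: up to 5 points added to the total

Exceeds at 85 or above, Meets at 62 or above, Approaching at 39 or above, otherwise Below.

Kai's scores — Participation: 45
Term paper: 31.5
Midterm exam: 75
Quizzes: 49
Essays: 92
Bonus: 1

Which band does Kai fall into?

Meets

Weighted total:
  Participation 45 × 0.29 = 13.05
  Term paper 31.5 × 0.14 = 4.41
  Midterm exam 75 × 0.25 = 18.75
  Quizzes 49 × 0.08 = 3.92
  Essays 92 × 0.24 = 22.08
Sum = 62.21
Bonus: 62.21 + 1 = 63.21
63.21 is ≥ 62 and < 85 → Meets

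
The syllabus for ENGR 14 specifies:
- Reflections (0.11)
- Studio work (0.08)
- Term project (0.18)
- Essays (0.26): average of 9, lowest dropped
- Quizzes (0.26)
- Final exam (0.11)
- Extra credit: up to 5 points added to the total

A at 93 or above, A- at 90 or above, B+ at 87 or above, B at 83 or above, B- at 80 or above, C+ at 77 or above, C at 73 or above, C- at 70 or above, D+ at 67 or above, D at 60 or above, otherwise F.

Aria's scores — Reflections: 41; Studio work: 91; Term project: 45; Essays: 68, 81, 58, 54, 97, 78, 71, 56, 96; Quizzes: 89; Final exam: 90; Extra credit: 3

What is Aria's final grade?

Essays: drop 54 → average of remaining 8 = 605/8 = 75.625
Weighted total:
  Reflections 41 × 0.11 = 4.51
  Studio work 91 × 0.08 = 7.28
  Term project 45 × 0.18 = 8.1
  Essays 75.625 × 0.26 = 19.6625
  Quizzes 89 × 0.26 = 23.14
  Final exam 90 × 0.11 = 9.9
Sum = 72.5925
Extra credit: 72.5925 + 3 = 75.5925
75.5925 is ≥ 73 and < 77 → C

C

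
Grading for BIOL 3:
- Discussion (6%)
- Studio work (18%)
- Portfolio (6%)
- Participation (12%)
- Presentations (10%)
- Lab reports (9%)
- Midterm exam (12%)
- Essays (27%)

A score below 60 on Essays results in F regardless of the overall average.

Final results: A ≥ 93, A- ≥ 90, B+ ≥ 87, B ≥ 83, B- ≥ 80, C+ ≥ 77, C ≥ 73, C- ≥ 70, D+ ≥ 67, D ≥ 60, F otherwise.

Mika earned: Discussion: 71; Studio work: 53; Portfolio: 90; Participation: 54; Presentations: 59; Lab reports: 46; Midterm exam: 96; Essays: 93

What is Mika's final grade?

Essays score 93 ≥ 60: minimum met.
Weighted total:
  Discussion 71 × 0.06 = 4.26
  Studio work 53 × 0.18 = 9.54
  Portfolio 90 × 0.06 = 5.4
  Participation 54 × 0.12 = 6.48
  Presentations 59 × 0.1 = 5.9
  Lab reports 46 × 0.09 = 4.14
  Midterm exam 96 × 0.12 = 11.52
  Essays 93 × 0.27 = 25.11
Sum = 72.35
72.35 is ≥ 70 and < 73 → C-

C-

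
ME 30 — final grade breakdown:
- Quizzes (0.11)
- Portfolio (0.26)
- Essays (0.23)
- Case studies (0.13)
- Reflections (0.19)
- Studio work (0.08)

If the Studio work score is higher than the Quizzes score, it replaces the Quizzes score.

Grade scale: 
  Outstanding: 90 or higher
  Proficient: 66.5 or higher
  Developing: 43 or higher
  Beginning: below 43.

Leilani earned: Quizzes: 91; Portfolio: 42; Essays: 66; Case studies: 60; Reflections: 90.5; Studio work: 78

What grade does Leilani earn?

Studio work (78) ≤ Quizzes (91), so Quizzes stays at 91.
Weighted total:
  Quizzes 91 × 0.11 = 10.01
  Portfolio 42 × 0.26 = 10.92
  Essays 66 × 0.23 = 15.18
  Case studies 60 × 0.13 = 7.8
  Reflections 90.5 × 0.19 = 17.195
  Studio work 78 × 0.08 = 6.24
Sum = 67.345
67.345 is ≥ 66.5 and < 90 → Proficient

Proficient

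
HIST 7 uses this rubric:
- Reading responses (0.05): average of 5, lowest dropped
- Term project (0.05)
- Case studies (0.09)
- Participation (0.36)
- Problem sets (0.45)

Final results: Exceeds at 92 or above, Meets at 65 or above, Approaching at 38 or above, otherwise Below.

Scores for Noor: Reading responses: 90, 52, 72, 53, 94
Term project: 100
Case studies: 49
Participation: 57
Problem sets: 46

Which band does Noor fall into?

Approaching

Reading responses: drop 52 → average of remaining 4 = 309/4 = 77.25
Weighted total:
  Reading responses 77.25 × 0.05 = 3.8625
  Term project 100 × 0.05 = 5
  Case studies 49 × 0.09 = 4.41
  Participation 57 × 0.36 = 20.52
  Problem sets 46 × 0.45 = 20.7
Sum = 54.4925
54.4925 is ≥ 38 and < 65 → Approaching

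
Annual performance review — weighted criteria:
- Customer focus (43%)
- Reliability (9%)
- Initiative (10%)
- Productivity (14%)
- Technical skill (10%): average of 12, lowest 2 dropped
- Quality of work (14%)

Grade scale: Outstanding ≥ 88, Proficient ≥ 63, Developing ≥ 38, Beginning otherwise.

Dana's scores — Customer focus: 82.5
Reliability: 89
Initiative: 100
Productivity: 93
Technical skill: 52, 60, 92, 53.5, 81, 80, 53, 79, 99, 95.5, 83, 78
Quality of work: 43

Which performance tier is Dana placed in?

Technical skill: drop 52, 53 → average of remaining 10 = 801/10 = 80.1
Weighted total:
  Customer focus 82.5 × 0.43 = 35.475
  Reliability 89 × 0.09 = 8.01
  Initiative 100 × 0.1 = 10
  Productivity 93 × 0.14 = 13.02
  Technical skill 80.1 × 0.1 = 8.01
  Quality of work 43 × 0.14 = 6.02
Sum = 80.535
80.535 is ≥ 63 and < 88 → Proficient

Proficient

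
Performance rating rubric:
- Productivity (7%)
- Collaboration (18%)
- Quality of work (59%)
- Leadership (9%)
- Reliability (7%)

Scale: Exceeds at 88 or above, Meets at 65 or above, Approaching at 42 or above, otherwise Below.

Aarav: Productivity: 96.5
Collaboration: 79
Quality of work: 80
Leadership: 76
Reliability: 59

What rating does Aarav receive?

Meets

Weighted total:
  Productivity 96.5 × 0.07 = 6.755
  Collaboration 79 × 0.18 = 14.22
  Quality of work 80 × 0.59 = 47.2
  Leadership 76 × 0.09 = 6.84
  Reliability 59 × 0.07 = 4.13
Sum = 79.145
79.145 is ≥ 65 and < 88 → Meets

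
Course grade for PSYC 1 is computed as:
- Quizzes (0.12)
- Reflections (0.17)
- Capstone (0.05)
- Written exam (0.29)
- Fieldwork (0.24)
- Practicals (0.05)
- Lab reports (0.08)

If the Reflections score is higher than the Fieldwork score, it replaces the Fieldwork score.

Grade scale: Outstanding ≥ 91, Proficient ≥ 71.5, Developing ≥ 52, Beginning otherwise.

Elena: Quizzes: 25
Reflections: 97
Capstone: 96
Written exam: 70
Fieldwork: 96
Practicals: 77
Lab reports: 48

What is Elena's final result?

Proficient

Reflections (97) > Fieldwork (96), so Fieldwork counts as 97.
Weighted total:
  Quizzes 25 × 0.12 = 3
  Reflections 97 × 0.17 = 16.49
  Capstone 96 × 0.05 = 4.8
  Written exam 70 × 0.29 = 20.3
  Fieldwork 97 × 0.24 = 23.28
  Practicals 77 × 0.05 = 3.85
  Lab reports 48 × 0.08 = 3.84
Sum = 75.56
75.56 is ≥ 71.5 and < 91 → Proficient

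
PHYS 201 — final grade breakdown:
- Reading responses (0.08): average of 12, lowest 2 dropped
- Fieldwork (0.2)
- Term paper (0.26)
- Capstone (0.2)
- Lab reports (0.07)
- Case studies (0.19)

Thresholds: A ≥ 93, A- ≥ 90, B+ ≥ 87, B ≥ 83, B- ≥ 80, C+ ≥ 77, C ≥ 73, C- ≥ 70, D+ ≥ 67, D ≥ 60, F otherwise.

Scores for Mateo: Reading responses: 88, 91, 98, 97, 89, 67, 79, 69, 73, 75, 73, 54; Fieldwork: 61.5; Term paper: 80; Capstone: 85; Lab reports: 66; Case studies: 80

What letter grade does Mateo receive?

C

Reading responses: drop 54, 67 → average of remaining 10 = 832/10 = 83.2
Weighted total:
  Reading responses 83.2 × 0.08 = 6.656
  Fieldwork 61.5 × 0.2 = 12.3
  Term paper 80 × 0.26 = 20.8
  Capstone 85 × 0.2 = 17
  Lab reports 66 × 0.07 = 4.62
  Case studies 80 × 0.19 = 15.2
Sum = 76.576
76.576 is ≥ 73 and < 77 → C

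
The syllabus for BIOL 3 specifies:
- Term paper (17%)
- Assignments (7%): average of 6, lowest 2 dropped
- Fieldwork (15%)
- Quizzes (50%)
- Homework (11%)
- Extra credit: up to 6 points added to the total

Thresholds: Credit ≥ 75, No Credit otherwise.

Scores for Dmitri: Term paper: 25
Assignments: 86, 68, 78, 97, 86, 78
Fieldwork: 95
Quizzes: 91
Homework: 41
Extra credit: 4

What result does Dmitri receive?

Credit

Assignments: drop 68, 78 → average of remaining 4 = 347/4 = 86.75
Weighted total:
  Term paper 25 × 0.17 = 4.25
  Assignments 86.75 × 0.07 = 6.0725
  Fieldwork 95 × 0.15 = 14.25
  Quizzes 91 × 0.5 = 45.5
  Homework 41 × 0.11 = 4.51
Sum = 74.5825
Extra credit: 74.5825 + 4 = 78.5825
78.5825 ≥ 75 → Credit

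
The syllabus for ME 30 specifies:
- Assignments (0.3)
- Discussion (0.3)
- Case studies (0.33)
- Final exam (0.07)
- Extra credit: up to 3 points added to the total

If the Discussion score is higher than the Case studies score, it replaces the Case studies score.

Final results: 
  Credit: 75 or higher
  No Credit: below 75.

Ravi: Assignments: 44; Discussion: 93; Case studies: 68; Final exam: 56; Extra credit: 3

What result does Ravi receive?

Discussion (93) > Case studies (68), so Case studies counts as 93.
Weighted total:
  Assignments 44 × 0.3 = 13.2
  Discussion 93 × 0.3 = 27.9
  Case studies 93 × 0.33 = 30.69
  Final exam 56 × 0.07 = 3.92
Sum = 75.71
Extra credit: 75.71 + 3 = 78.71
78.71 ≥ 75 → Credit

Credit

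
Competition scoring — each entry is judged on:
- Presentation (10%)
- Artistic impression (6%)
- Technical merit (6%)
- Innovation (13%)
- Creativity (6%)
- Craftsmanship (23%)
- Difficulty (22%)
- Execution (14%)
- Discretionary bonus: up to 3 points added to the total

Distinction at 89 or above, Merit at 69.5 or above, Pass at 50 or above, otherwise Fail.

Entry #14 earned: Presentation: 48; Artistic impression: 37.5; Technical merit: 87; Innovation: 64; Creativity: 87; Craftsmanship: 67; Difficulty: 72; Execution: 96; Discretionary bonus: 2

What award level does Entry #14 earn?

Weighted total:
  Presentation 48 × 0.1 = 4.8
  Artistic impression 37.5 × 0.06 = 2.25
  Technical merit 87 × 0.06 = 5.22
  Innovation 64 × 0.13 = 8.32
  Creativity 87 × 0.06 = 5.22
  Craftsmanship 67 × 0.23 = 15.41
  Difficulty 72 × 0.22 = 15.84
  Execution 96 × 0.14 = 13.44
Sum = 70.5
Discretionary bonus: 70.5 + 2 = 72.5
72.5 is ≥ 69.5 and < 89 → Merit

Merit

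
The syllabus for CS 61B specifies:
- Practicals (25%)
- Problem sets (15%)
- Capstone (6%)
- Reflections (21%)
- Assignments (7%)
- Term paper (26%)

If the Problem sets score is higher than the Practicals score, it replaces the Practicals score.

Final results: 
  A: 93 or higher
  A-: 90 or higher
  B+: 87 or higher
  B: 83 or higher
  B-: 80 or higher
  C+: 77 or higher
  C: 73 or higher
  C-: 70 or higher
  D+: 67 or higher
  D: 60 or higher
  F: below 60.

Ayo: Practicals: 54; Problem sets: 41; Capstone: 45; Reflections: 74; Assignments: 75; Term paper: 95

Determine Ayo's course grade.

D+

Problem sets (41) ≤ Practicals (54), so Practicals stays at 54.
Weighted total:
  Practicals 54 × 0.25 = 13.5
  Problem sets 41 × 0.15 = 6.15
  Capstone 45 × 0.06 = 2.7
  Reflections 74 × 0.21 = 15.54
  Assignments 75 × 0.07 = 5.25
  Term paper 95 × 0.26 = 24.7
Sum = 67.84
67.84 is ≥ 67 and < 70 → D+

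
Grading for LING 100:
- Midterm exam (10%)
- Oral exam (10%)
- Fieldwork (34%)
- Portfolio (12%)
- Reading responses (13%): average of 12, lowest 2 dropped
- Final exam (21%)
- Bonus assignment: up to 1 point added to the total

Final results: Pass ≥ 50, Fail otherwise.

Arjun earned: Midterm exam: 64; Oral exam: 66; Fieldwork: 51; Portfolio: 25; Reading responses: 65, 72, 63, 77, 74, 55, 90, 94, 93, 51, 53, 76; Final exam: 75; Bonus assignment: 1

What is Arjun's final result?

Reading responses: drop 51, 53 → average of remaining 10 = 759/10 = 75.9
Weighted total:
  Midterm exam 64 × 0.1 = 6.4
  Oral exam 66 × 0.1 = 6.6
  Fieldwork 51 × 0.34 = 17.34
  Portfolio 25 × 0.12 = 3
  Reading responses 75.9 × 0.13 = 9.867
  Final exam 75 × 0.21 = 15.75
Sum = 58.957
Bonus assignment: 58.957 + 1 = 59.957
59.957 ≥ 50 → Pass

Pass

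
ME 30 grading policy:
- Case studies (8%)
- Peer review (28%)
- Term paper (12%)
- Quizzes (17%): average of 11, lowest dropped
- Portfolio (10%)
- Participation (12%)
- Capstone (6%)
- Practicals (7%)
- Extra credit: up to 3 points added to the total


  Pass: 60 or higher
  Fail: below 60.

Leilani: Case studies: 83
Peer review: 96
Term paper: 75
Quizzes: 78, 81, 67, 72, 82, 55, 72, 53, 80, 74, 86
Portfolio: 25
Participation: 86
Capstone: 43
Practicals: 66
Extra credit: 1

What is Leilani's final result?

Pass

Quizzes: drop 53 → average of remaining 10 = 747/10 = 74.7
Weighted total:
  Case studies 83 × 0.08 = 6.64
  Peer review 96 × 0.28 = 26.88
  Term paper 75 × 0.12 = 9
  Quizzes 74.7 × 0.17 = 12.699
  Portfolio 25 × 0.1 = 2.5
  Participation 86 × 0.12 = 10.32
  Capstone 43 × 0.06 = 2.58
  Practicals 66 × 0.07 = 4.62
Sum = 75.239
Extra credit: 75.239 + 1 = 76.239
76.239 ≥ 60 → Pass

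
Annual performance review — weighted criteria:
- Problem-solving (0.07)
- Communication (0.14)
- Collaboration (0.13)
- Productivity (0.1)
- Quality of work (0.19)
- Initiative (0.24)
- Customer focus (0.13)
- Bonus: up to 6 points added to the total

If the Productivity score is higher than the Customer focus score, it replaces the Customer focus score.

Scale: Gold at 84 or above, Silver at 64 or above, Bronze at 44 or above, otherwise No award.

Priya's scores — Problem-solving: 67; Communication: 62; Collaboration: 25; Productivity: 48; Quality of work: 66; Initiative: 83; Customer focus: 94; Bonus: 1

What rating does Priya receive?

Productivity (48) ≤ Customer focus (94), so Customer focus stays at 94.
Weighted total:
  Problem-solving 67 × 0.07 = 4.69
  Communication 62 × 0.14 = 8.68
  Collaboration 25 × 0.13 = 3.25
  Productivity 48 × 0.1 = 4.8
  Quality of work 66 × 0.19 = 12.54
  Initiative 83 × 0.24 = 19.92
  Customer focus 94 × 0.13 = 12.22
Sum = 66.1
Bonus: 66.1 + 1 = 67.1
67.1 is ≥ 64 and < 84 → Silver

Silver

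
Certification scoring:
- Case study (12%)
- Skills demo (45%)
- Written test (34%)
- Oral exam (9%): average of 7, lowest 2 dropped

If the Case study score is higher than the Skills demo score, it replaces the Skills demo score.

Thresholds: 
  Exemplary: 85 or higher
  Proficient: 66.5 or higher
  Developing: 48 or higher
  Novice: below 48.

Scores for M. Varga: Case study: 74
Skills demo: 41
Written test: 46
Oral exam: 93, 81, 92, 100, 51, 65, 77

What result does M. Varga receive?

Developing

Oral exam: drop 51, 65 → average of remaining 5 = 443/5 = 88.6
Case study (74) > Skills demo (41), so Skills demo counts as 74.
Weighted total:
  Case study 74 × 0.12 = 8.88
  Skills demo 74 × 0.45 = 33.3
  Written test 46 × 0.34 = 15.64
  Oral exam 88.6 × 0.09 = 7.974
Sum = 65.794
65.794 is ≥ 48 and < 66.5 → Developing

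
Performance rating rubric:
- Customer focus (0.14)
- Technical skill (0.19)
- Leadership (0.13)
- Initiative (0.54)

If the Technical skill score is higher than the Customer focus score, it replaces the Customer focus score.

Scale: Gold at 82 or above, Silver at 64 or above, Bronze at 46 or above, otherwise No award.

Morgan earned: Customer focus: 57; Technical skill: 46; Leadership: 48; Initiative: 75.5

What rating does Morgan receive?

Bronze

Technical skill (46) ≤ Customer focus (57), so Customer focus stays at 57.
Weighted total:
  Customer focus 57 × 0.14 = 7.98
  Technical skill 46 × 0.19 = 8.74
  Leadership 48 × 0.13 = 6.24
  Initiative 75.5 × 0.54 = 40.77
Sum = 63.73
63.73 is ≥ 46 and < 64 → Bronze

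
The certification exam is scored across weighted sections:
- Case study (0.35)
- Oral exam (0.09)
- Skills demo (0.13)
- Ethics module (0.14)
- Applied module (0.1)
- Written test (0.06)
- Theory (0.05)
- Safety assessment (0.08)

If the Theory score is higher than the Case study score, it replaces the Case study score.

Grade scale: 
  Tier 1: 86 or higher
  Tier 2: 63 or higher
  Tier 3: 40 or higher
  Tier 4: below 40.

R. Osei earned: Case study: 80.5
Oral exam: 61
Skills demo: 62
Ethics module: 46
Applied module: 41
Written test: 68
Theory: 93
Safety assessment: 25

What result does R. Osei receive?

Theory (93) > Case study (80.5), so Case study counts as 93.
Weighted total:
  Case study 93 × 0.35 = 32.55
  Oral exam 61 × 0.09 = 5.49
  Skills demo 62 × 0.13 = 8.06
  Ethics module 46 × 0.14 = 6.44
  Applied module 41 × 0.1 = 4.1
  Written test 68 × 0.06 = 4.08
  Theory 93 × 0.05 = 4.65
  Safety assessment 25 × 0.08 = 2
Sum = 67.37
67.37 is ≥ 63 and < 86 → Tier 2

Tier 2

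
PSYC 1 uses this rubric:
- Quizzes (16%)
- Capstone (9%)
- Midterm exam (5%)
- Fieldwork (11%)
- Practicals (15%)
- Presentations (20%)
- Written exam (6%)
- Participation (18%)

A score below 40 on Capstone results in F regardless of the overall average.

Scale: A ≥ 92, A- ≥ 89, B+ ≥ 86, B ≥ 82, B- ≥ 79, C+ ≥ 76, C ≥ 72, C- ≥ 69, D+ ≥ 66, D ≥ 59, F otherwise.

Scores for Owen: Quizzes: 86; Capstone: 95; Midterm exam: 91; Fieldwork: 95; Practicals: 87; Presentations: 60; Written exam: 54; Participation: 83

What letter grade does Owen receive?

Capstone score 95 ≥ 40: minimum met.
Weighted total:
  Quizzes 86 × 0.16 = 13.76
  Capstone 95 × 0.09 = 8.55
  Midterm exam 91 × 0.05 = 4.55
  Fieldwork 95 × 0.11 = 10.45
  Practicals 87 × 0.15 = 13.05
  Presentations 60 × 0.2 = 12
  Written exam 54 × 0.06 = 3.24
  Participation 83 × 0.18 = 14.94
Sum = 80.54
80.54 is ≥ 79 and < 82 → B-

B-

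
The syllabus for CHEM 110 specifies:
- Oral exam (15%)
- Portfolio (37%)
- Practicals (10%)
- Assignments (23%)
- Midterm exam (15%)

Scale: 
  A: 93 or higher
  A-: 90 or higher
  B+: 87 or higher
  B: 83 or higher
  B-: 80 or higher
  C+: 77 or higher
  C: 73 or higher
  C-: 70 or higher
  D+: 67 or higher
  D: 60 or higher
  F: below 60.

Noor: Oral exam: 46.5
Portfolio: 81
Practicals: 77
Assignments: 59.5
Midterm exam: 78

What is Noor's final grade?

Weighted total:
  Oral exam 46.5 × 0.15 = 6.975
  Portfolio 81 × 0.37 = 29.97
  Practicals 77 × 0.1 = 7.7
  Assignments 59.5 × 0.23 = 13.685
  Midterm exam 78 × 0.15 = 11.7
Sum = 70.03
70.03 is ≥ 70 and < 73 → C-

C-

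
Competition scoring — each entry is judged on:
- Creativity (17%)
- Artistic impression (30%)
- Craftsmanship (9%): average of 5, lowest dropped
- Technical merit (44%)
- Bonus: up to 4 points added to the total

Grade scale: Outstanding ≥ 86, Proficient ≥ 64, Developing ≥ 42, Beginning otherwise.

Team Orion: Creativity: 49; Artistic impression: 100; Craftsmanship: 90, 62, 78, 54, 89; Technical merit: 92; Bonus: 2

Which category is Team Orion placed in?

Outstanding

Craftsmanship: drop 54 → average of remaining 4 = 319/4 = 79.75
Weighted total:
  Creativity 49 × 0.17 = 8.33
  Artistic impression 100 × 0.3 = 30
  Craftsmanship 79.75 × 0.09 = 7.1775
  Technical merit 92 × 0.44 = 40.48
Sum = 85.9875
Bonus: 85.9875 + 2 = 87.9875
87.9875 ≥ 86 → Outstanding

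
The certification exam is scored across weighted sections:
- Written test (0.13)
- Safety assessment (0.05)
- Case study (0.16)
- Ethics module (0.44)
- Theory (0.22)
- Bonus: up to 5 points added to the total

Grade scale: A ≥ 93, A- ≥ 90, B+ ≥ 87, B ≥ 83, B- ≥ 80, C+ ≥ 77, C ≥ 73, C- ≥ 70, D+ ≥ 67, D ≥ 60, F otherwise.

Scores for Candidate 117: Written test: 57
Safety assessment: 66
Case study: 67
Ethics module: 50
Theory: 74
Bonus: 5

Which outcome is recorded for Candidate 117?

Weighted total:
  Written test 57 × 0.13 = 7.41
  Safety assessment 66 × 0.05 = 3.3
  Case study 67 × 0.16 = 10.72
  Ethics module 50 × 0.44 = 22
  Theory 74 × 0.22 = 16.28
Sum = 59.71
Bonus: 59.71 + 5 = 64.71
64.71 is ≥ 60 and < 67 → D

D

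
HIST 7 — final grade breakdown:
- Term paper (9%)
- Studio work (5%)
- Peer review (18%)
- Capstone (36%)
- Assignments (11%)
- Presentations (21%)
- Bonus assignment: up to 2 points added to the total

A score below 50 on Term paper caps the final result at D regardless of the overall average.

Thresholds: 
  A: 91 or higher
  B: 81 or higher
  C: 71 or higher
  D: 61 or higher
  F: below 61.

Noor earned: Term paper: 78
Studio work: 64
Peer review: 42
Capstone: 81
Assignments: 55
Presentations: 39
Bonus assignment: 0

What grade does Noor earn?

D

Term paper score 78 ≥ 50: minimum met.
Weighted total:
  Term paper 78 × 0.09 = 7.02
  Studio work 64 × 0.05 = 3.2
  Peer review 42 × 0.18 = 7.56
  Capstone 81 × 0.36 = 29.16
  Assignments 55 × 0.11 = 6.05
  Presentations 39 × 0.21 = 8.19
Sum = 61.18
Bonus assignment: 61.18 + 0 = 61.18
61.18 is ≥ 61 and < 71 → D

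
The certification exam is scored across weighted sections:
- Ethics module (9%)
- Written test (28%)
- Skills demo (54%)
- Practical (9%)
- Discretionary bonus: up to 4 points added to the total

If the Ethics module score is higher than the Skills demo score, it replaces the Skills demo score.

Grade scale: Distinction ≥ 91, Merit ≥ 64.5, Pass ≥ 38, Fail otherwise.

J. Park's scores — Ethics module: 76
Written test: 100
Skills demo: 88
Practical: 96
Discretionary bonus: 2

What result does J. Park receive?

Distinction

Ethics module (76) ≤ Skills demo (88), so Skills demo stays at 88.
Weighted total:
  Ethics module 76 × 0.09 = 6.84
  Written test 100 × 0.28 = 28
  Skills demo 88 × 0.54 = 47.52
  Practical 96 × 0.09 = 8.64
Sum = 91
Discretionary bonus: 91 + 2 = 93
93 ≥ 91 → Distinction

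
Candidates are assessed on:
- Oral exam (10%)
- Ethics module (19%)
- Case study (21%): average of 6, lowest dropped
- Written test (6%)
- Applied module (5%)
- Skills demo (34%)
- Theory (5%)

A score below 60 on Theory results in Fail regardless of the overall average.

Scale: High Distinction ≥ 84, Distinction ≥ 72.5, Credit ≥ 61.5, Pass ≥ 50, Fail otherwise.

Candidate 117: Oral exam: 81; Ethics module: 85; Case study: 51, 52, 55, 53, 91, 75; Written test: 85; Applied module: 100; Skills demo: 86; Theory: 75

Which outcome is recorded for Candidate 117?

Case study: drop 51 → average of remaining 5 = 326/5 = 65.2
Theory score 75 ≥ 60: minimum met.
Weighted total:
  Oral exam 81 × 0.1 = 8.1
  Ethics module 85 × 0.19 = 16.15
  Case study 65.2 × 0.21 = 13.692
  Written test 85 × 0.06 = 5.1
  Applied module 100 × 0.05 = 5
  Skills demo 86 × 0.34 = 29.24
  Theory 75 × 0.05 = 3.75
Sum = 81.032
81.032 is ≥ 72.5 and < 84 → Distinction

Distinction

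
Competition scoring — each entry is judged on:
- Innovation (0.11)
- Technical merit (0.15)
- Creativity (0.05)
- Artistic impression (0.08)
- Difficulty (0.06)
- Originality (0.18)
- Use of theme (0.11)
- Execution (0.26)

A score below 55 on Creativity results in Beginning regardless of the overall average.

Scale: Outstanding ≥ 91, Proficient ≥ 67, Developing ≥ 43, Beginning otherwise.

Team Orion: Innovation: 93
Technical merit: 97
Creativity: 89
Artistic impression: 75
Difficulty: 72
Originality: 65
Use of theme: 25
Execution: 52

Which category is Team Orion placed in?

Creativity score 89 ≥ 55: minimum met.
Weighted total:
  Innovation 93 × 0.11 = 10.23
  Technical merit 97 × 0.15 = 14.55
  Creativity 89 × 0.05 = 4.45
  Artistic impression 75 × 0.08 = 6
  Difficulty 72 × 0.06 = 4.32
  Originality 65 × 0.18 = 11.7
  Use of theme 25 × 0.11 = 2.75
  Execution 52 × 0.26 = 13.52
Sum = 67.52
67.52 is ≥ 67 and < 91 → Proficient

Proficient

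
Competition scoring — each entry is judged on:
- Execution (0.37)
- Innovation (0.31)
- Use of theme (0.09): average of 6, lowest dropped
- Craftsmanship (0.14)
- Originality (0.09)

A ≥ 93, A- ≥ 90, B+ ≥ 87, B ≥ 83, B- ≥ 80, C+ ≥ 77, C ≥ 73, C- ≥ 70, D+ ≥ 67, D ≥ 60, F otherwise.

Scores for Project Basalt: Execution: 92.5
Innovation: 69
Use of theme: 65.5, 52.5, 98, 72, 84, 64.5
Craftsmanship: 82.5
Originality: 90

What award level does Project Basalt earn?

B-

Use of theme: drop 52.5 → average of remaining 5 = 384/5 = 76.8
Weighted total:
  Execution 92.5 × 0.37 = 34.225
  Innovation 69 × 0.31 = 21.39
  Use of theme 76.8 × 0.09 = 6.912
  Craftsmanship 82.5 × 0.14 = 11.55
  Originality 90 × 0.09 = 8.1
Sum = 82.177
82.177 is ≥ 80 and < 83 → B-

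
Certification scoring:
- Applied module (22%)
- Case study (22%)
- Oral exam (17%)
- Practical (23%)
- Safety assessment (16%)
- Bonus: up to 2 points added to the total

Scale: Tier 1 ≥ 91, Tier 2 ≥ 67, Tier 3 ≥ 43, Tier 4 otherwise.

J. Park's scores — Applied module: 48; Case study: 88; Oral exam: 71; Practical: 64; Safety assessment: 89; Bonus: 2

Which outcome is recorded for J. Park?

Weighted total:
  Applied module 48 × 0.22 = 10.56
  Case study 88 × 0.22 = 19.36
  Oral exam 71 × 0.17 = 12.07
  Practical 64 × 0.23 = 14.72
  Safety assessment 89 × 0.16 = 14.24
Sum = 70.95
Bonus: 70.95 + 2 = 72.95
72.95 is ≥ 67 and < 91 → Tier 2

Tier 2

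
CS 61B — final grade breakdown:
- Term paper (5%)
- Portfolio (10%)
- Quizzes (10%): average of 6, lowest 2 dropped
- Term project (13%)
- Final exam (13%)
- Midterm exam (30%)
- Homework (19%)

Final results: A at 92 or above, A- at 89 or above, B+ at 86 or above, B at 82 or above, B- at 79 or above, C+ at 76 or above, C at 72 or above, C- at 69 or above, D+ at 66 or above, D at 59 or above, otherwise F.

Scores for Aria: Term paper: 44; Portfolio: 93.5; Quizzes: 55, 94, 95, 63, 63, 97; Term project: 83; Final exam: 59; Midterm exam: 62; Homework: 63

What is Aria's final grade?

Quizzes: drop 55, 63 → average of remaining 4 = 349/4 = 87.25
Weighted total:
  Term paper 44 × 0.05 = 2.2
  Portfolio 93.5 × 0.1 = 9.35
  Quizzes 87.25 × 0.1 = 8.725
  Term project 83 × 0.13 = 10.79
  Final exam 59 × 0.13 = 7.67
  Midterm exam 62 × 0.3 = 18.6
  Homework 63 × 0.19 = 11.97
Sum = 69.305
69.305 is ≥ 69 and < 72 → C-

C-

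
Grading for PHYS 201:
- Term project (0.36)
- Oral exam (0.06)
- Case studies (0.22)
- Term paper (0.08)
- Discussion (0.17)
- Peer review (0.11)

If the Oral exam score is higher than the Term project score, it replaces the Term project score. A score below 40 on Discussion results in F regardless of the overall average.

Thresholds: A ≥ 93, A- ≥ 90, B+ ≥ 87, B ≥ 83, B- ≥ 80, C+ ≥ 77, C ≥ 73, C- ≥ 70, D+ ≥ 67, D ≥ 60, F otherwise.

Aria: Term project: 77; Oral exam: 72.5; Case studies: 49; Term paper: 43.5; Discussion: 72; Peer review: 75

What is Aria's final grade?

Oral exam (72.5) ≤ Term project (77), so Term project stays at 77.
Discussion score 72 ≥ 40: minimum met.
Weighted total:
  Term project 77 × 0.36 = 27.72
  Oral exam 72.5 × 0.06 = 4.35
  Case studies 49 × 0.22 = 10.78
  Term paper 43.5 × 0.08 = 3.48
  Discussion 72 × 0.17 = 12.24
  Peer review 75 × 0.11 = 8.25
Sum = 66.82
66.82 is ≥ 60 and < 67 → D

D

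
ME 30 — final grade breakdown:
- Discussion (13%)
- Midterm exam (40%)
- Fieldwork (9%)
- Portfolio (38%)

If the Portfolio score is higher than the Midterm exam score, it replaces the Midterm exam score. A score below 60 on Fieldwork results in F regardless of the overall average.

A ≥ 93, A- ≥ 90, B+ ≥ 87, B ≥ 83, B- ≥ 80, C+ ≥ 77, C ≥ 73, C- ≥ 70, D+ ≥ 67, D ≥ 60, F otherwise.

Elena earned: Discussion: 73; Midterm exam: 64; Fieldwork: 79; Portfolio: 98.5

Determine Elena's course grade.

Portfolio (98.5) > Midterm exam (64), so Midterm exam counts as 98.5.
Fieldwork score 79 ≥ 60: minimum met.
Weighted total:
  Discussion 73 × 0.13 = 9.49
  Midterm exam 98.5 × 0.4 = 39.4
  Fieldwork 79 × 0.09 = 7.11
  Portfolio 98.5 × 0.38 = 37.43
Sum = 93.43
93.43 ≥ 93 → A

A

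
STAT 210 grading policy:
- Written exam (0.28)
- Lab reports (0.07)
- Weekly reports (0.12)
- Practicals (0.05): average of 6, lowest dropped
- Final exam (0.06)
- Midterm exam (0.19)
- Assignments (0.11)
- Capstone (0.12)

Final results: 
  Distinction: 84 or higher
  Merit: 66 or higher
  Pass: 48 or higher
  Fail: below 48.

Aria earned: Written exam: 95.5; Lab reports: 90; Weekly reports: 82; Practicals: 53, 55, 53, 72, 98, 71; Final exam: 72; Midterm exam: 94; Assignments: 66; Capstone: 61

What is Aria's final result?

Merit

Practicals: drop 53 → average of remaining 5 = 349/5 = 69.8
Weighted total:
  Written exam 95.5 × 0.28 = 26.74
  Lab reports 90 × 0.07 = 6.3
  Weekly reports 82 × 0.12 = 9.84
  Practicals 69.8 × 0.05 = 3.49
  Final exam 72 × 0.06 = 4.32
  Midterm exam 94 × 0.19 = 17.86
  Assignments 66 × 0.11 = 7.26
  Capstone 61 × 0.12 = 7.32
Sum = 83.13
83.13 is ≥ 66 and < 84 → Merit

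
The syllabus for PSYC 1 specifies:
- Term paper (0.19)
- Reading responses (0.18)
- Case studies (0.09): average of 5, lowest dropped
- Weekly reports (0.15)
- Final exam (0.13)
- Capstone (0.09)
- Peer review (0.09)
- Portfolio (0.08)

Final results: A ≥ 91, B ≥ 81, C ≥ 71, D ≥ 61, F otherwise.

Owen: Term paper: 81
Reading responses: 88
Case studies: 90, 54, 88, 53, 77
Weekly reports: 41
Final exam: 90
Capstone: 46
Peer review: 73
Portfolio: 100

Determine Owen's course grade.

C

Case studies: drop 53 → average of remaining 4 = 309/4 = 77.25
Weighted total:
  Term paper 81 × 0.19 = 15.39
  Reading responses 88 × 0.18 = 15.84
  Case studies 77.25 × 0.09 = 6.9525
  Weekly reports 41 × 0.15 = 6.15
  Final exam 90 × 0.13 = 11.7
  Capstone 46 × 0.09 = 4.14
  Peer review 73 × 0.09 = 6.57
  Portfolio 100 × 0.08 = 8
Sum = 74.7425
74.7425 is ≥ 71 and < 81 → C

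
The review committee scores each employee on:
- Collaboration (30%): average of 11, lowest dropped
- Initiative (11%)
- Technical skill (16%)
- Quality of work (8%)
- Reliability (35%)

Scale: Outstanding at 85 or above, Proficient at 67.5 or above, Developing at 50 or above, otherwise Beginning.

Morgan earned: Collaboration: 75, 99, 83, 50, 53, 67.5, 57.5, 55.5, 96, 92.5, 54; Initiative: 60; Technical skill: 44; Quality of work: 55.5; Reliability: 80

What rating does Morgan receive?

Proficient

Collaboration: drop 50 → average of remaining 10 = 733/10 = 73.3
Weighted total:
  Collaboration 73.3 × 0.3 = 21.99
  Initiative 60 × 0.11 = 6.6
  Technical skill 44 × 0.16 = 7.04
  Quality of work 55.5 × 0.08 = 4.44
  Reliability 80 × 0.35 = 28
Sum = 68.07
68.07 is ≥ 67.5 and < 85 → Proficient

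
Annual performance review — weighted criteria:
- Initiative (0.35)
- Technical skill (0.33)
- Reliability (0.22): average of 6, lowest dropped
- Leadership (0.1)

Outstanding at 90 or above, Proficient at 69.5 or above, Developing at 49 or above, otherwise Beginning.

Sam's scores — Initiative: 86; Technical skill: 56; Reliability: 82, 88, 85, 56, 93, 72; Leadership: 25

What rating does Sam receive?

Proficient

Reliability: drop 56 → average of remaining 5 = 420/5 = 84
Weighted total:
  Initiative 86 × 0.35 = 30.1
  Technical skill 56 × 0.33 = 18.48
  Reliability 84 × 0.22 = 18.48
  Leadership 25 × 0.1 = 2.5
Sum = 69.56
69.56 is ≥ 69.5 and < 90 → Proficient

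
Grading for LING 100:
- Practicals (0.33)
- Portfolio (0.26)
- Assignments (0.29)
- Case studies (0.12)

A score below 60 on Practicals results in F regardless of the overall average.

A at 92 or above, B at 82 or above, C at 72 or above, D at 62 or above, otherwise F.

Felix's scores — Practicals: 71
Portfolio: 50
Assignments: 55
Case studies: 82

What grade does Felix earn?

Practicals score 71 ≥ 60: minimum met.
Weighted total:
  Practicals 71 × 0.33 = 23.43
  Portfolio 50 × 0.26 = 13
  Assignments 55 × 0.29 = 15.95
  Case studies 82 × 0.12 = 9.84
Sum = 62.22
62.22 is ≥ 62 and < 72 → D

D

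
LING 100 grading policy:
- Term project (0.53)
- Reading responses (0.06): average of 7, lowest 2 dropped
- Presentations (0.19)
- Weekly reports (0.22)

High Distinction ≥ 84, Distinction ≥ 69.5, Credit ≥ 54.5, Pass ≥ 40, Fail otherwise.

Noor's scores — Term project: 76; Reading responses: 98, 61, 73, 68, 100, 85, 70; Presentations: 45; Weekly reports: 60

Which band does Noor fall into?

Credit

Reading responses: drop 61, 68 → average of remaining 5 = 426/5 = 85.2
Weighted total:
  Term project 76 × 0.53 = 40.28
  Reading responses 85.2 × 0.06 = 5.112
  Presentations 45 × 0.19 = 8.55
  Weekly reports 60 × 0.22 = 13.2
Sum = 67.142
67.142 is ≥ 54.5 and < 69.5 → Credit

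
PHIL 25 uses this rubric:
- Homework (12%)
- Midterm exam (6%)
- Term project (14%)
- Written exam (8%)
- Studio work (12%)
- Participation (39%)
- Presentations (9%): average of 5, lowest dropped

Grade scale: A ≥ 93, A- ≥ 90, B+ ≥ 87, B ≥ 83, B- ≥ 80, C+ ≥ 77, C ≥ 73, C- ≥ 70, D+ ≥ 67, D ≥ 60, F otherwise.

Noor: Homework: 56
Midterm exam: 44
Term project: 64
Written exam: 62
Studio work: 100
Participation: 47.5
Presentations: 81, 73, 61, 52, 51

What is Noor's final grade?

F

Presentations: drop 51 → average of remaining 4 = 267/4 = 66.75
Weighted total:
  Homework 56 × 0.12 = 6.72
  Midterm exam 44 × 0.06 = 2.64
  Term project 64 × 0.14 = 8.96
  Written exam 62 × 0.08 = 4.96
  Studio work 100 × 0.12 = 12
  Participation 47.5 × 0.39 = 18.525
  Presentations 66.75 × 0.09 = 6.0075
Sum = 59.8125
59.8125 < 60 → F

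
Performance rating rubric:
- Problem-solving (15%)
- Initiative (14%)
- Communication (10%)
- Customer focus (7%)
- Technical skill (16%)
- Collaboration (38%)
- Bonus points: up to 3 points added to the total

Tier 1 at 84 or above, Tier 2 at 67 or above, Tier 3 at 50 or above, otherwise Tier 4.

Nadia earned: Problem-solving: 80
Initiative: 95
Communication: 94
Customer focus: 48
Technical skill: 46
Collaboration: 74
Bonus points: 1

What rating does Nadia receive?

Weighted total:
  Problem-solving 80 × 0.15 = 12
  Initiative 95 × 0.14 = 13.3
  Communication 94 × 0.1 = 9.4
  Customer focus 48 × 0.07 = 3.36
  Technical skill 46 × 0.16 = 7.36
  Collaboration 74 × 0.38 = 28.12
Sum = 73.54
Bonus points: 73.54 + 1 = 74.54
74.54 is ≥ 67 and < 84 → Tier 2

Tier 2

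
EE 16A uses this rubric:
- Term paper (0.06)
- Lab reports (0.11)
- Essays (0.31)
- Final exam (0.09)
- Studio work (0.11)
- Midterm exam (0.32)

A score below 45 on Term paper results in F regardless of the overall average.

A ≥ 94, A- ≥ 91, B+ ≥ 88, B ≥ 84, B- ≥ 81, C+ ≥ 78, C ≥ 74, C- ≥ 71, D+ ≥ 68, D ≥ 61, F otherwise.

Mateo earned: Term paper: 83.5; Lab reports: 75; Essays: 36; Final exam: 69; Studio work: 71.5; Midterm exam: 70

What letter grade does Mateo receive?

F

Term paper score 83.5 ≥ 45: minimum met.
Weighted total:
  Term paper 83.5 × 0.06 = 5.01
  Lab reports 75 × 0.11 = 8.25
  Essays 36 × 0.31 = 11.16
  Final exam 69 × 0.09 = 6.21
  Studio work 71.5 × 0.11 = 7.865
  Midterm exam 70 × 0.32 = 22.4
Sum = 60.895
60.895 < 61 → F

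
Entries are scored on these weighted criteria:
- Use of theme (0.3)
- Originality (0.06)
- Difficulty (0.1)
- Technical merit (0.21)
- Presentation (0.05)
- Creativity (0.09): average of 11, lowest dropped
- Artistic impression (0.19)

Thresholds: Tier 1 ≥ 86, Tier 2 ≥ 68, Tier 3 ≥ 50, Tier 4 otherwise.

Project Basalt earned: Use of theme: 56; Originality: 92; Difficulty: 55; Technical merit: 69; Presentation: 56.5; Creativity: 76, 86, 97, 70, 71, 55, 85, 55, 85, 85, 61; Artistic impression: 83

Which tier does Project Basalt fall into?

Tier 3

Creativity: drop 55 → average of remaining 10 = 771/10 = 77.1
Weighted total:
  Use of theme 56 × 0.3 = 16.8
  Originality 92 × 0.06 = 5.52
  Difficulty 55 × 0.1 = 5.5
  Technical merit 69 × 0.21 = 14.49
  Presentation 56.5 × 0.05 = 2.825
  Creativity 77.1 × 0.09 = 6.939
  Artistic impression 83 × 0.19 = 15.77
Sum = 67.844
67.844 is ≥ 50 and < 68 → Tier 3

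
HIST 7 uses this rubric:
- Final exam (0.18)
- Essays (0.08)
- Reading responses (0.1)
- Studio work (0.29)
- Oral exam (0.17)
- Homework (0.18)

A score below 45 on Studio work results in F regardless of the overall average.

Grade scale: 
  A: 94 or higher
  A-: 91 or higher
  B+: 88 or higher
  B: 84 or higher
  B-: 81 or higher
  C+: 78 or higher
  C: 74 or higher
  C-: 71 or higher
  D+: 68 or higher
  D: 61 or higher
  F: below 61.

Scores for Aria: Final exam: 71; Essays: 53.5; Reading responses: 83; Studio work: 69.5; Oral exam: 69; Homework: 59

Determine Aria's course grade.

D

Studio work score 69.5 ≥ 45: minimum met.
Weighted total:
  Final exam 71 × 0.18 = 12.78
  Essays 53.5 × 0.08 = 4.28
  Reading responses 83 × 0.1 = 8.3
  Studio work 69.5 × 0.29 = 20.155
  Oral exam 69 × 0.17 = 11.73
  Homework 59 × 0.18 = 10.62
Sum = 67.865
67.865 is ≥ 61 and < 68 → D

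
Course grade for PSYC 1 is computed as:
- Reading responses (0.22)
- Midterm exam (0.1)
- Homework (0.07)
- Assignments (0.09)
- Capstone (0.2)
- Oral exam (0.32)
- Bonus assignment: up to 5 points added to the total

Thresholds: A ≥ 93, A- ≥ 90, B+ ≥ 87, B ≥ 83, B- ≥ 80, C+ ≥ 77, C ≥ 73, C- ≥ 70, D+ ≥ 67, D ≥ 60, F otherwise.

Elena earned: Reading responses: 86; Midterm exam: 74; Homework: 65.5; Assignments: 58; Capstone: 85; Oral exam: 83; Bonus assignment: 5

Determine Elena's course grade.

B

Weighted total:
  Reading responses 86 × 0.22 = 18.92
  Midterm exam 74 × 0.1 = 7.4
  Homework 65.5 × 0.07 = 4.585
  Assignments 58 × 0.09 = 5.22
  Capstone 85 × 0.2 = 17
  Oral exam 83 × 0.32 = 26.56
Sum = 79.685
Bonus assignment: 79.685 + 5 = 84.685
84.685 is ≥ 83 and < 87 → B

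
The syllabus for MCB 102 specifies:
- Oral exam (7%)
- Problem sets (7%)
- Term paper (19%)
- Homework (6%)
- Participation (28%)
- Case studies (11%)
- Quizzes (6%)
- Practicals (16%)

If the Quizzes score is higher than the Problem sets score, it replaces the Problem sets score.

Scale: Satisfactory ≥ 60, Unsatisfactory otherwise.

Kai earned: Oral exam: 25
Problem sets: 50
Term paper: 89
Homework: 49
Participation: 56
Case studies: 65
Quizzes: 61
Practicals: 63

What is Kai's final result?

Quizzes (61) > Problem sets (50), so Problem sets counts as 61.
Weighted total:
  Oral exam 25 × 0.07 = 1.75
  Problem sets 61 × 0.07 = 4.27
  Term paper 89 × 0.19 = 16.91
  Homework 49 × 0.06 = 2.94
  Participation 56 × 0.28 = 15.68
  Case studies 65 × 0.11 = 7.15
  Quizzes 61 × 0.06 = 3.66
  Practicals 63 × 0.16 = 10.08
Sum = 62.44
62.44 ≥ 60 → Satisfactory

Satisfactory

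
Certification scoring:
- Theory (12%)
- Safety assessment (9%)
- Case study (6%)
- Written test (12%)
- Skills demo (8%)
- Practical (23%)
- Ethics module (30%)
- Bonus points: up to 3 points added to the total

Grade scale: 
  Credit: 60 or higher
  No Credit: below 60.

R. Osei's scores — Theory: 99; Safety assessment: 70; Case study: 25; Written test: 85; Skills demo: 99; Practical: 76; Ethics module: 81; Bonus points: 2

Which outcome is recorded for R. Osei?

Weighted total:
  Theory 99 × 0.12 = 11.88
  Safety assessment 70 × 0.09 = 6.3
  Case study 25 × 0.06 = 1.5
  Written test 85 × 0.12 = 10.2
  Skills demo 99 × 0.08 = 7.92
  Practical 76 × 0.23 = 17.48
  Ethics module 81 × 0.3 = 24.3
Sum = 79.58
Bonus points: 79.58 + 2 = 81.58
81.58 ≥ 60 → Credit

Credit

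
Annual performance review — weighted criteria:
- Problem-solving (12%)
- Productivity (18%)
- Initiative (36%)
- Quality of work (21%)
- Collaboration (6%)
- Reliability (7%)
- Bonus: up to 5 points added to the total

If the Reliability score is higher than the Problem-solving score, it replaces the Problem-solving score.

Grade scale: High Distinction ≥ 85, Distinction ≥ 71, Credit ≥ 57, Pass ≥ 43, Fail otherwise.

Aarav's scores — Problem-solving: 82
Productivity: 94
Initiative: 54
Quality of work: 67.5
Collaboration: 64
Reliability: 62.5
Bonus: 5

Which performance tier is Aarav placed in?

Distinction

Reliability (62.5) ≤ Problem-solving (82), so Problem-solving stays at 82.
Weighted total:
  Problem-solving 82 × 0.12 = 9.84
  Productivity 94 × 0.18 = 16.92
  Initiative 54 × 0.36 = 19.44
  Quality of work 67.5 × 0.21 = 14.175
  Collaboration 64 × 0.06 = 3.84
  Reliability 62.5 × 0.07 = 4.375
Sum = 68.59
Bonus: 68.59 + 5 = 73.59
73.59 is ≥ 71 and < 85 → Distinction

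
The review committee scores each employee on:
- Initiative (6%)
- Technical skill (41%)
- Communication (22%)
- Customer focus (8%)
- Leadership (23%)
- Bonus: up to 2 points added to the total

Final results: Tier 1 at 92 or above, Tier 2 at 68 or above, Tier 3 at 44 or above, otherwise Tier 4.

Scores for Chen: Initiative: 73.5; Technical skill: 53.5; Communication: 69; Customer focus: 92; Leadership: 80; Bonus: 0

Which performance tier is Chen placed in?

Weighted total:
  Initiative 73.5 × 0.06 = 4.41
  Technical skill 53.5 × 0.41 = 21.935
  Communication 69 × 0.22 = 15.18
  Customer focus 92 × 0.08 = 7.36
  Leadership 80 × 0.23 = 18.4
Sum = 67.285
Bonus: 67.285 + 0 = 67.285
67.285 is ≥ 44 and < 68 → Tier 3

Tier 3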